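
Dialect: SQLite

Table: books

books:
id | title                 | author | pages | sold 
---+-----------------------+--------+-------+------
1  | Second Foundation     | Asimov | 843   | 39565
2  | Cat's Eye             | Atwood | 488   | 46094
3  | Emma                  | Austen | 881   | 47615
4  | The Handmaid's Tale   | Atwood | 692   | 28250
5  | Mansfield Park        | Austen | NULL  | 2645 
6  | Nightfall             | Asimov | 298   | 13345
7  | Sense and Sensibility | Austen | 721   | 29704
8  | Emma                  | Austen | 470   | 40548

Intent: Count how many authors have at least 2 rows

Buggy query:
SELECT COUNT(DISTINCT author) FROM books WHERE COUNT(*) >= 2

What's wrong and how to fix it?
Bug: WHERE filters individual rows, not groups, so a group-level COUNT is invalid there

Fix: Group first with HAVING COUNT(*) >= 2, then COUNT the resulting groups

Corrected query:
SELECT COUNT(*) FROM (SELECT author FROM books GROUP BY author HAVING COUNT(*) >= 2)

Result:
COUNT(*)
--------
3       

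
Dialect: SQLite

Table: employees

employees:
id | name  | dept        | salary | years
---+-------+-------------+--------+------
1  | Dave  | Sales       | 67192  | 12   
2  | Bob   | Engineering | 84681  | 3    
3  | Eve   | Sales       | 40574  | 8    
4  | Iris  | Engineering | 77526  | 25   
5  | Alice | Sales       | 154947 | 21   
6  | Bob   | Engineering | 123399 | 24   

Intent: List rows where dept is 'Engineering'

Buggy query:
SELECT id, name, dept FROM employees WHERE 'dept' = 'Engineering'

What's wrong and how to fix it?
Bug: Single quotes denote string literals in SQL; the column name is being compared as a constant string

Fix: Reference the column as dept without single quotes

Corrected query:
SELECT id, name, dept FROM employees WHERE dept = 'Engineering'

Result:
id | name | dept       
---+------+------------
2  | Bob  | Engineering
4  | Iris | Engineering
6  | Bob  | Engineering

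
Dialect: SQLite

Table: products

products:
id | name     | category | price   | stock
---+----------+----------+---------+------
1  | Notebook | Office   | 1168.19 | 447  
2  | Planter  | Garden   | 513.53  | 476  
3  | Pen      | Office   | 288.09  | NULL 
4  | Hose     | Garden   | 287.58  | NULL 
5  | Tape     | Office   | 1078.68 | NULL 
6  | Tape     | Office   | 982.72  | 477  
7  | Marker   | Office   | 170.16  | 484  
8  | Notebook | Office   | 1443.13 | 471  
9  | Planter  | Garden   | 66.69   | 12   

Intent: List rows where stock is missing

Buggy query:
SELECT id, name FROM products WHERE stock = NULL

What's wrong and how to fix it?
Bug: Comparing to NULL with '=' never matches; NULL = NULL is unknown, not true

Fix: Use IS NULL to test for NULL

Corrected query:
SELECT id, name FROM products WHERE stock IS NULL

Result:
id | name
---+-----
3  | Pen 
4  | Hose
5  | Tape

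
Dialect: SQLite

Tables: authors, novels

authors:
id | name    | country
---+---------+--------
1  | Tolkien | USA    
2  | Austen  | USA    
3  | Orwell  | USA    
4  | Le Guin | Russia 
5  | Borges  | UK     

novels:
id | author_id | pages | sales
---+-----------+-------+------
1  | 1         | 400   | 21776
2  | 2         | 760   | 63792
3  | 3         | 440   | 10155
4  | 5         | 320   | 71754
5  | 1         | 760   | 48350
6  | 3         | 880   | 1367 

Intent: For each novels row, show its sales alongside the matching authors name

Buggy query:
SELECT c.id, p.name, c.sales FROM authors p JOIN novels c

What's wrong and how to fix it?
Bug: JOIN with no ON clause produces a cartesian product; every novels row pairs with every authors row

Fix: Add ON c.author_id = p.id to the JOIN

Corrected query:
SELECT c.id, p.name, c.sales FROM authors p JOIN novels c ON c.author_id = p.id

Result:
id | name    | sales
---+---------+------
1  | Tolkien | 21776
2  | Austen  | 63792
3  | Orwell  | 10155
4  | Borges  | 71754
5  | Tolkien | 48350
6  | Orwell  | 1367 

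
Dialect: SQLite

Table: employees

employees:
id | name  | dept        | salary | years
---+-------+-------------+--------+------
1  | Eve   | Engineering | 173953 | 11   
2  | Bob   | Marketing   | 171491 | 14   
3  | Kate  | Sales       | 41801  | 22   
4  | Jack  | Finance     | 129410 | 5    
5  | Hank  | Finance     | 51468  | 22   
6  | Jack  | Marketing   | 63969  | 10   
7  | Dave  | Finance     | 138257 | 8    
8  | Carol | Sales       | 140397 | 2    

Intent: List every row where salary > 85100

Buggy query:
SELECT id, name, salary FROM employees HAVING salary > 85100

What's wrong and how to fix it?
Bug: This is a non-aggregate query (no GROUP BY, no aggregates), so in SQLite the HAVING clause is invalid here; a row-level condition belongs in WHERE

Fix: Replace HAVING with WHERE since the condition applies to individual rows

Corrected query:
SELECT id, name, salary FROM employees WHERE salary > 85100

Result:
id | name  | salary
---+-------+-------
1  | Eve   | 173953
2  | Bob   | 171491
4  | Jack  | 129410
7  | Dave  | 138257
8  | Carol | 140397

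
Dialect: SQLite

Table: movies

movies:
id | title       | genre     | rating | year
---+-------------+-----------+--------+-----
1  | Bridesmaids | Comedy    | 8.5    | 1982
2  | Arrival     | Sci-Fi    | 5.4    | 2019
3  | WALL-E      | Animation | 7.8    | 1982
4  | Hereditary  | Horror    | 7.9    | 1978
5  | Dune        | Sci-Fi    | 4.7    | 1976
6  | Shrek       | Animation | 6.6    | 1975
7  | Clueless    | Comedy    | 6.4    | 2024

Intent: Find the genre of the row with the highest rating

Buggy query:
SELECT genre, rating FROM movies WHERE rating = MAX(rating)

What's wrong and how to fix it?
Bug: WHERE is evaluated per row; an aggregate over the whole table isn't defined there

Fix: Wrap MAX in a scalar subquery so WHERE compares against a single value

Corrected query:
SELECT genre, rating FROM movies WHERE rating = (SELECT MAX(rating) FROM movies)

Result:
genre  | rating
-------+-------
Comedy | 8.5   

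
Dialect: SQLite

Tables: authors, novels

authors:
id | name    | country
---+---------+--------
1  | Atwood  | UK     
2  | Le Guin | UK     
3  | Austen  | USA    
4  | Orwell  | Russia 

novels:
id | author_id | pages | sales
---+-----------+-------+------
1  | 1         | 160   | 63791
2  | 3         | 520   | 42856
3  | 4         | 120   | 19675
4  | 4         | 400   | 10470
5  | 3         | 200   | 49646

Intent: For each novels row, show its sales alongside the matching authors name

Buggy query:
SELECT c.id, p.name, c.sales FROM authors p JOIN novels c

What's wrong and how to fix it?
Bug: JOIN with no ON clause produces a cartesian product; every novels row pairs with every authors row

Fix: Add ON c.author_id = p.id to the JOIN

Corrected query:
SELECT c.id, p.name, c.sales FROM authors p JOIN novels c ON c.author_id = p.id

Result:
id | name   | sales
---+--------+------
1  | Atwood | 63791
2  | Austen | 42856
3  | Orwell | 19675
4  | Orwell | 10470
5  | Austen | 49646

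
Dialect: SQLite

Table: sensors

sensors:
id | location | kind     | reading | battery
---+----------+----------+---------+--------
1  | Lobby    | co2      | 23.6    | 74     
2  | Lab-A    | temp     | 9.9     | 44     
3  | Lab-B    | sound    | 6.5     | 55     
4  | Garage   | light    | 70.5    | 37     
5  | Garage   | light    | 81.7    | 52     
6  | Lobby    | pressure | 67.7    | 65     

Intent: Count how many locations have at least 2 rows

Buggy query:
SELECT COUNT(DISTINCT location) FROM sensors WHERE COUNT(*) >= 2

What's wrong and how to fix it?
Bug: COUNT(*) cannot appear in WHERE; the per-group count doesn't exist yet

Fix: Use a subquery that GROUPs and filters with HAVING, then count its rows

Corrected query:
SELECT COUNT(*) FROM (SELECT location FROM sensors GROUP BY location HAVING COUNT(*) >= 2)

Result:
COUNT(*)
--------
2       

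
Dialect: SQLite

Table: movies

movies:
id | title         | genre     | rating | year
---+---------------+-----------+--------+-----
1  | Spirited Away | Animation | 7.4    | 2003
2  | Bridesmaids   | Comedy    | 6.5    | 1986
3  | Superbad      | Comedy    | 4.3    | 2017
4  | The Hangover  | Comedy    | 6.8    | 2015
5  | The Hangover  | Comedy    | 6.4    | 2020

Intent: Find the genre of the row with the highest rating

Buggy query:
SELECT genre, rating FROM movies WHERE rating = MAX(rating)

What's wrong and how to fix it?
Bug: WHERE is evaluated per row; an aggregate over the whole table isn't defined there

Fix: Use a subquery: WHERE rating = (SELECT MAX(rating) FROM movies)

Corrected query:
SELECT genre, rating FROM movies WHERE rating = (SELECT MAX(rating) FROM movies)

Result:
genre     | rating
----------+-------
Animation | 7.4   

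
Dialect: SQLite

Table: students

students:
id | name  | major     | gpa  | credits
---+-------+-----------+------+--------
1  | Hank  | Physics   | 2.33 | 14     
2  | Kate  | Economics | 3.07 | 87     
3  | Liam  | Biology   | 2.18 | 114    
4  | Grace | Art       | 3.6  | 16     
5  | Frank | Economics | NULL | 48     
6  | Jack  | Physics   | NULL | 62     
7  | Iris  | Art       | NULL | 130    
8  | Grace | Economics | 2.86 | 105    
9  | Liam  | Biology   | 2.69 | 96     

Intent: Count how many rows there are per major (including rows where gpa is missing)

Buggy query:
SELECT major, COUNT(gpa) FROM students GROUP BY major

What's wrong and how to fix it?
Bug: COUNT(column) counts non-NULL values only; rows with NULL gpa aren't counted

Fix: Use COUNT(*) to count all rows regardless of NULL

Corrected query:
SELECT major, COUNT(*) FROM students GROUP BY major

Result:
major     | COUNT(*)
----------+---------
Art       | 2       
Biology   | 2       
Economics | 3       
Physics   | 2       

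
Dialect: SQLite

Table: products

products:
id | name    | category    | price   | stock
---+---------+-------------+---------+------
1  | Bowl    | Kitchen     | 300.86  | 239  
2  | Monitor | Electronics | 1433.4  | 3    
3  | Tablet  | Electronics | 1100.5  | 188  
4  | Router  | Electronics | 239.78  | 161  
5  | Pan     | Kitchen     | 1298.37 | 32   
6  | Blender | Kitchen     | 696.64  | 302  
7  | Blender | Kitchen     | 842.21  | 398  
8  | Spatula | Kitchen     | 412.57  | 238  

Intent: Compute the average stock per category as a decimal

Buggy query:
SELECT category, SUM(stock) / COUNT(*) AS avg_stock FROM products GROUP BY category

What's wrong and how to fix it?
Bug: Both operands are integers, so '/' performs integer division and truncates

Fix: Multiply by 1.0 (or CAST to REAL) to force floating-point division

Corrected query:
SELECT category, SUM(stock) * 1.0 / COUNT(*) AS avg_stock FROM products GROUP BY category

Result:
category    | avg_stock 
------------+-----------
Electronics | 117.333333
Kitchen     | 241.8     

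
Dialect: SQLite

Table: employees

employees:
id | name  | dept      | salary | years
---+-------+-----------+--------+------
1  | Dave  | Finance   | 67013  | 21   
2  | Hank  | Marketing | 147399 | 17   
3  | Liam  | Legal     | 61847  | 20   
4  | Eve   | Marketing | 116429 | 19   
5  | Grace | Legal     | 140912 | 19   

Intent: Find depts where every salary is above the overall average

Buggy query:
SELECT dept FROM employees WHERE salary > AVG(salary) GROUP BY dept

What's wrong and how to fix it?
Bug: WHERE evaluates per row before aggregation, so AVG() is unavailable

Fix: Use a subquery for AVG and a HAVING MIN(...) filter so the condition holds for every row in the group

Corrected query:
SELECT dept FROM employees GROUP BY dept HAVING MIN(salary) > (SELECT AVG(salary) FROM employees)

Result:
dept     
---------
Marketing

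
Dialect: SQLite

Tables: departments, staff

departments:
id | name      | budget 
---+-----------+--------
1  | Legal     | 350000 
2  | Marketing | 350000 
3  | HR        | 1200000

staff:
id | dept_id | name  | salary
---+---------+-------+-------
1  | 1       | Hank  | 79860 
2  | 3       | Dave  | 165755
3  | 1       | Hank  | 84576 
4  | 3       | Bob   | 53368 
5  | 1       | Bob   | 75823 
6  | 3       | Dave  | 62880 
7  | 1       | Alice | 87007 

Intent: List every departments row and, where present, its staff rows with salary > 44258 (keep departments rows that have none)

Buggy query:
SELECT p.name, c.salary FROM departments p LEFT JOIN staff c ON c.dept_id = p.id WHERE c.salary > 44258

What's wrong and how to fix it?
Bug: A WHERE condition on the right-hand table after LEFT JOIN drops unmatched parents

Fix: Put 'c.salary > 44258' in the JOIN's ON clause instead of WHERE

Corrected query:
SELECT p.name, c.salary FROM departments p LEFT JOIN staff c ON c.dept_id = p.id AND c.salary > 44258

Result:
name      | salary
----------+-------
Legal     | 75823 
Legal     | 79860 
Legal     | 84576 
Legal     | 87007 
Marketing | NULL  
HR        | 53368 
HR        | 62880 
HR        | 165755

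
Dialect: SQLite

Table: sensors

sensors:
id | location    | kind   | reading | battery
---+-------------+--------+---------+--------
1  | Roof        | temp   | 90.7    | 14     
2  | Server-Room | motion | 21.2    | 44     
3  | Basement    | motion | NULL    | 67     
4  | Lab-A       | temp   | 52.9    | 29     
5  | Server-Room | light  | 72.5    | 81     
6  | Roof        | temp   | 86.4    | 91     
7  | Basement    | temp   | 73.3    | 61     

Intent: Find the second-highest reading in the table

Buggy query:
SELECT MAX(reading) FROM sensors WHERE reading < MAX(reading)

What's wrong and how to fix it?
Bug: The inner MAX is an aggregate inside WHERE, which is not allowed

Fix: Put the inner MAX in a scalar subquery

Corrected query:
SELECT MAX(reading) FROM sensors WHERE reading < (SELECT MAX(reading) FROM sensors)

Result:
MAX(reading)
------------
86.4        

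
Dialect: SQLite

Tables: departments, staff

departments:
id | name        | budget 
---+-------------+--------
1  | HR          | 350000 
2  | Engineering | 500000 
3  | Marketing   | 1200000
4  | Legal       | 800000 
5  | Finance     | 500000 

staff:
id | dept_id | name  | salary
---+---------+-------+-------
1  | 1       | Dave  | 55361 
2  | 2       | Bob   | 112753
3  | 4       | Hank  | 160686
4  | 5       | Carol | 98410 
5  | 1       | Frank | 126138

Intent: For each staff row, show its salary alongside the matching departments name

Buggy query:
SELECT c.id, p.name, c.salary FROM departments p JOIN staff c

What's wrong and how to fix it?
Bug: Missing join condition: each staff row is matched to all departments rows instead of just its own

Fix: Add ON c.dept_id = p.id to the JOIN

Corrected query:
SELECT c.id, p.name, c.salary FROM departments p JOIN staff c ON c.dept_id = p.id

Result:
id | name        | salary
---+-------------+-------
1  | HR          | 55361 
2  | Engineering | 112753
3  | Legal       | 160686
4  | Finance     | 98410 
5  | HR          | 126138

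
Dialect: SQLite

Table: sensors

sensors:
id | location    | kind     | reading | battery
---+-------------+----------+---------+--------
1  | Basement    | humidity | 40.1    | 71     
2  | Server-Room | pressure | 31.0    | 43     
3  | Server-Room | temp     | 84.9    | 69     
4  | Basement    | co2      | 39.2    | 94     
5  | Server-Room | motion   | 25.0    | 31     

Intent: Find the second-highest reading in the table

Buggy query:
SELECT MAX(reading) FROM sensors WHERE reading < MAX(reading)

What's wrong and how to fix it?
Bug: The inner MAX is an aggregate inside WHERE, which is not allowed

Fix: Put the inner MAX in a scalar subquery

Corrected query:
SELECT MAX(reading) FROM sensors WHERE reading < (SELECT MAX(reading) FROM sensors)

Result:
MAX(reading)
------------
40.1        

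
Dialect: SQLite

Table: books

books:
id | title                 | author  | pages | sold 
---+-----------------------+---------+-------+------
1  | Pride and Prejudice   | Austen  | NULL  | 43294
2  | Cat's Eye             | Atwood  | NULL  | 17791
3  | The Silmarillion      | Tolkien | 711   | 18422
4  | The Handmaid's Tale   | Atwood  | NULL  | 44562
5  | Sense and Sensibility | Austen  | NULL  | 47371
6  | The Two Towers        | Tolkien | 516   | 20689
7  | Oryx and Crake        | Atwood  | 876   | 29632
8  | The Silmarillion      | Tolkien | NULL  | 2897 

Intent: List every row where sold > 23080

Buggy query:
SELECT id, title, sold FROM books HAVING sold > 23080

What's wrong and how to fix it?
Bug: HAVING filters the output of aggregation, but this query has no GROUP BY and no aggregate functions, so SQLite rejects it (HAVING clause on a non-aggregate query); the condition here is per row

Fix: Replace HAVING with WHERE since the condition applies to individual rows

Corrected query:
SELECT id, title, sold FROM books WHERE sold > 23080

Result:
id | title                 | sold 
---+-----------------------+------
1  | Pride and Prejudice   | 43294
4  | The Handmaid's Tale   | 44562
5  | Sense and Sensibility | 47371
7  | Oryx and Crake        | 29632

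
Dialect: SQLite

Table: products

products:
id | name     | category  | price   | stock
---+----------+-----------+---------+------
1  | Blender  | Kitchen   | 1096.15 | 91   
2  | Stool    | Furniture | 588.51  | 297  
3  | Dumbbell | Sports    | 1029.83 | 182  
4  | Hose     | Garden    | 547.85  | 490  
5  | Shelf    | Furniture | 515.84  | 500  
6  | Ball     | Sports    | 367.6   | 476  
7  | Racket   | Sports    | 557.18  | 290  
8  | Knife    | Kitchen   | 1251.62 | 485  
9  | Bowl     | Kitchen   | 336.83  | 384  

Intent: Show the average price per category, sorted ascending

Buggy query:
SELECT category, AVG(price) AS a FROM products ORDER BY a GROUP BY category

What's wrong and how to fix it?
Bug: GROUP BY must precede ORDER BY

Fix: Move ORDER BY to the end, after GROUP BY

Corrected query:
SELECT category, AVG(price) AS a FROM products GROUP BY category ORDER BY a

Result:
category  | a         
----------+-----------
Garden    | 547.85    
Furniture | 552.175   
Sports    | 651.536667
Kitchen   | 894.866667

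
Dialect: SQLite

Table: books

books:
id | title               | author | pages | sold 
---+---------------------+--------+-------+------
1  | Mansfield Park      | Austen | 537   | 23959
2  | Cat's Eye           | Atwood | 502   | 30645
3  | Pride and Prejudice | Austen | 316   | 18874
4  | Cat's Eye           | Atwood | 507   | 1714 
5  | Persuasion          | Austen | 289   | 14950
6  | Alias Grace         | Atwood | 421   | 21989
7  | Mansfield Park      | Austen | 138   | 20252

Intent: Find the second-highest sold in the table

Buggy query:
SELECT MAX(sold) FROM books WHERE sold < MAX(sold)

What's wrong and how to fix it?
Bug: MAX(sold) on the right of the comparison is an aggregate-in-WHERE error

Fix: Compute the overall MAX in a subquery, then take MAX of rows below it

Corrected query:
SELECT MAX(sold) FROM books WHERE sold < (SELECT MAX(sold) FROM books)

Result:
MAX(sold)
---------
23959    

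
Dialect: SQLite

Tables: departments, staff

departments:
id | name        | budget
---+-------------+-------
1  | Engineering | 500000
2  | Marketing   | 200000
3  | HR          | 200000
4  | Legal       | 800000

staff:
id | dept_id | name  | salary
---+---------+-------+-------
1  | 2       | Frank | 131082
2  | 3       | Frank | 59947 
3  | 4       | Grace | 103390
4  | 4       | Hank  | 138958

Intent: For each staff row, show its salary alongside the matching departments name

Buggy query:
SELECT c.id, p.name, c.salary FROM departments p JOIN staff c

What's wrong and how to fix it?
Bug: JOIN with no ON clause produces a cartesian product; every staff row pairs with every departments row

Fix: Add ON c.dept_id = p.id to the JOIN

Corrected query:
SELECT c.id, p.name, c.salary FROM departments p JOIN staff c ON c.dept_id = p.id

Result:
id | name      | salary
---+-----------+-------
1  | Marketing | 131082
2  | HR        | 59947 
3  | Legal     | 103390
4  | Legal     | 138958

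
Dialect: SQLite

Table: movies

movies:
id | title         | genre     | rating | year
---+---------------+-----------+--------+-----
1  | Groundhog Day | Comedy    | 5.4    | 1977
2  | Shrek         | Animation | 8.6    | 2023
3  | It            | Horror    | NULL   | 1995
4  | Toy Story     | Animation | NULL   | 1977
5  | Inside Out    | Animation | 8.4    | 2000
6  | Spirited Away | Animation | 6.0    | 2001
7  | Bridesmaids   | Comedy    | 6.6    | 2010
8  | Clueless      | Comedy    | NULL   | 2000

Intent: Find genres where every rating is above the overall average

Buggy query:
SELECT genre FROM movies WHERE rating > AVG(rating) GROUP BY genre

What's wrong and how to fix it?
Bug: WHERE evaluates per row before aggregation, so AVG() is unavailable

Fix: Use a subquery for AVG and a HAVING MIN(...) filter so the condition holds for every row in the group

Corrected query:
SELECT genre FROM movies GROUP BY genre HAVING MIN(rating) > (SELECT AVG(rating) FROM movies)

Result:
(no rows)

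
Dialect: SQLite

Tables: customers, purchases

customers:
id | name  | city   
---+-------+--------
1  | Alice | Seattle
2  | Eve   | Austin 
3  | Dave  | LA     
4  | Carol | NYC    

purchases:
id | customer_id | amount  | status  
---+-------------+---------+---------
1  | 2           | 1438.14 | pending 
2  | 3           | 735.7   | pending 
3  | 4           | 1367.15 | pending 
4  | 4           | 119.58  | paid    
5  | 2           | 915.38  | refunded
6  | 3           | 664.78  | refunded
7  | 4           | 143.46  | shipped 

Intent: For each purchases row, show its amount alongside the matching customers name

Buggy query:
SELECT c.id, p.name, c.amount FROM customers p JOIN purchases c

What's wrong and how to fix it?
Bug: JOIN with no ON clause produces a cartesian product; every purchases row pairs with every customers row

Fix: Specify the join condition linking the foreign key to the parent id

Corrected query:
SELECT c.id, p.name, c.amount FROM customers p JOIN purchases c ON c.customer_id = p.id

Result:
id | name  | amount 
---+-------+--------
1  | Eve   | 1438.14
2  | Dave  | 735.7  
3  | Carol | 1367.15
4  | Carol | 119.58 
5  | Eve   | 915.38 
6  | Dave  | 664.78 
7  | Carol | 143.46 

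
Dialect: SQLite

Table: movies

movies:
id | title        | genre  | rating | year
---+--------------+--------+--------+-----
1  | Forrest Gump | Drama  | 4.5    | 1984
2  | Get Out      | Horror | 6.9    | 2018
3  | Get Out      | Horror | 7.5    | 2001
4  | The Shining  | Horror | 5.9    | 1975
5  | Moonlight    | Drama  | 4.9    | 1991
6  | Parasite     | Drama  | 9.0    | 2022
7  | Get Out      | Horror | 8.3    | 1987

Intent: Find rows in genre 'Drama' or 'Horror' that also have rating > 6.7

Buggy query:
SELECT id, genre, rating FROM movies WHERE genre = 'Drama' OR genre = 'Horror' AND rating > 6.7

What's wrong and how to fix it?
Bug: Without parentheses, AND is evaluated before OR, so the rating filter only applies to the 'Horror' branch

Fix: Add parentheses around the OR so the AND applies to both alternatives

Corrected query:
SELECT id, genre, rating FROM movies WHERE (genre = 'Drama' OR genre = 'Horror') AND rating > 6.7

Result:
id | genre  | rating
---+--------+-------
2  | Horror | 6.9   
3  | Horror | 7.5   
6  | Drama  | 9     
7  | Horror | 8.3   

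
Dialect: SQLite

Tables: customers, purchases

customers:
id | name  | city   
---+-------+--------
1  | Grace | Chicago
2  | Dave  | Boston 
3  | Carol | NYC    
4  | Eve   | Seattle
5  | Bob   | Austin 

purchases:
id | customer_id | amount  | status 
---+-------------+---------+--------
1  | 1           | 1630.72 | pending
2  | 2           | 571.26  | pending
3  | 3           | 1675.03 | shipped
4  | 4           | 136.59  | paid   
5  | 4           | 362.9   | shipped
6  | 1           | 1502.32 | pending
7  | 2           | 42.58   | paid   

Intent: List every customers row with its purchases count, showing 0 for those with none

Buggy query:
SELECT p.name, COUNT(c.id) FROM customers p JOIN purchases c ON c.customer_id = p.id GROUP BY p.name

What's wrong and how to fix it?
Bug: INNER JOIN drops customers rows that have no matching purchases rows

Fix: Switch to LEFT JOIN to retain unmatched parent rows

Corrected query:
SELECT p.name, COUNT(c.id) FROM customers p LEFT JOIN purchases c ON c.customer_id = p.id GROUP BY p.name

Result:
name  | COUNT(c.id)
------+------------
Bob   | 0          
Carol | 1          
Dave  | 2          
Eve   | 2          
Grace | 2          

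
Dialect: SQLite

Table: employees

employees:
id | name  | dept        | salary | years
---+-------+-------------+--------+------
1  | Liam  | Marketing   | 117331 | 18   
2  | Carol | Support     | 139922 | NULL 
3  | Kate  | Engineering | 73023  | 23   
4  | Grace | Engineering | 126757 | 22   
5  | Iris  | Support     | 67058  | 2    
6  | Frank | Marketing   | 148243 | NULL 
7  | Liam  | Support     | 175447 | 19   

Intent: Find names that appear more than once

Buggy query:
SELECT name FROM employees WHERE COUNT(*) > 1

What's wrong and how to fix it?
Bug: WHERE can't reference COUNT(*); aggregates are computed after WHERE

Fix: Group first, then use HAVING for the count condition

Corrected query:
SELECT name FROM employees GROUP BY name HAVING COUNT(*) > 1

Result:
name
----
Liam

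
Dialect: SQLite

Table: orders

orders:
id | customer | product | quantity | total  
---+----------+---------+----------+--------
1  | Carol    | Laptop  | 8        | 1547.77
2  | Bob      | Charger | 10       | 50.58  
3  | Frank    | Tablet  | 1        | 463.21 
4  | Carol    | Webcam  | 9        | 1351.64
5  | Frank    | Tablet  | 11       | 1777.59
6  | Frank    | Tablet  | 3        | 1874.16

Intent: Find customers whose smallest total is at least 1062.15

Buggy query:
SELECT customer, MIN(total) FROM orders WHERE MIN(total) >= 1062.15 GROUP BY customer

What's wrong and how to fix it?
Bug: MIN() in WHERE is a misuse of aggregate

Fix: Use HAVING for the per-group MIN condition

Corrected query:
SELECT customer, MIN(total) FROM orders GROUP BY customer HAVING MIN(total) >= 1062.15

Result:
customer | MIN(total)
---------+-----------
Carol    | 1351.64   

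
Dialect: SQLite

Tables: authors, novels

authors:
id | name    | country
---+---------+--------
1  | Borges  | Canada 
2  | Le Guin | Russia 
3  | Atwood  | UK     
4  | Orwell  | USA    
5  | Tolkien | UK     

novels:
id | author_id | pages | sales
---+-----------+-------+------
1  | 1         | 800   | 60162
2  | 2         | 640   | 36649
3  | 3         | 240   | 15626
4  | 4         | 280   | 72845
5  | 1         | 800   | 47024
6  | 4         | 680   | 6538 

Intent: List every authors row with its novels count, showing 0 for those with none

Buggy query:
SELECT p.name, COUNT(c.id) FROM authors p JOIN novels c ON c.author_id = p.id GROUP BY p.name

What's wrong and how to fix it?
Bug: INNER JOIN drops authors rows that have no matching novels rows

Fix: Use LEFT JOIN so parents without children still appear (COUNT(c.id) gives 0)

Corrected query:
SELECT p.name, COUNT(c.id) FROM authors p LEFT JOIN novels c ON c.author_id = p.id GROUP BY p.name

Result:
name    | COUNT(c.id)
--------+------------
Atwood  | 1          
Borges  | 2          
Le Guin | 1          
Orwell  | 2          
Tolkien | 0          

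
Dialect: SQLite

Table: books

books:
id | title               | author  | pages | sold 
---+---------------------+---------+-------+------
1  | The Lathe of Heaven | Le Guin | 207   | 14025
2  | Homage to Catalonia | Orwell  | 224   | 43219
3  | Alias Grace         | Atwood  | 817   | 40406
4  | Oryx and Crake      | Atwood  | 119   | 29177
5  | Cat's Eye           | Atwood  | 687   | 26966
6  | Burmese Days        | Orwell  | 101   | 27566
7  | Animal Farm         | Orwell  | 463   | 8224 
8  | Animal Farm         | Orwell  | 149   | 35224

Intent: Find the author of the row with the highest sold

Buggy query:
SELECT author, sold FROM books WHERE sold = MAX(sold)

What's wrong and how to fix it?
Bug: WHERE is evaluated per row; an aggregate over the whole table isn't defined there

Fix: Use a subquery: WHERE sold = (SELECT MAX(sold) FROM books)

Corrected query:
SELECT author, sold FROM books WHERE sold = (SELECT MAX(sold) FROM books)

Result:
author | sold 
-------+------
Orwell | 43219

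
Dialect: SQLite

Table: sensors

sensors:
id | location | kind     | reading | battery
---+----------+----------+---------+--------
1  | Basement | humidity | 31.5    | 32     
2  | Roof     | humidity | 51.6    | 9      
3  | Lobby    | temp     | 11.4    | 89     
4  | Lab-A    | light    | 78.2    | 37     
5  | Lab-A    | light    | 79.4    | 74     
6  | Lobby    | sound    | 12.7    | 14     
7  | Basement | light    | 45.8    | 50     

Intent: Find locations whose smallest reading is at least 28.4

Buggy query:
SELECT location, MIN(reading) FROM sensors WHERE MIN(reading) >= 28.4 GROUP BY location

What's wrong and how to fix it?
Bug: Aggregates like MIN are computed per group after WHERE runs

Fix: Replace WHERE with HAVING after the GROUP BY

Corrected query:
SELECT location, MIN(reading) FROM sensors GROUP BY location HAVING MIN(reading) >= 28.4

Result:
location | MIN(reading)
---------+-------------
Basement | 31.5        
Lab-A    | 78.2        
Roof     | 51.6        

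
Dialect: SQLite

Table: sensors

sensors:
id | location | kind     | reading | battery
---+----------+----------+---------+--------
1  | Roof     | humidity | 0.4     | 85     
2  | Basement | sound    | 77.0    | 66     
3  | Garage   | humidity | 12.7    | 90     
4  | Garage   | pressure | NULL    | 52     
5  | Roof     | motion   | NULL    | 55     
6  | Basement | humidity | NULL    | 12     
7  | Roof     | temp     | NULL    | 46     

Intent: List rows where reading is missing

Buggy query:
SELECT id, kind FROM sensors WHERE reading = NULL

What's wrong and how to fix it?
Bug: Comparing to NULL with '=' never matches; NULL = NULL is unknown, not true

Fix: Replace '= NULL' with 'IS NULL'

Corrected query:
SELECT id, kind FROM sensors WHERE reading IS NULL

Result:
id | kind    
---+---------
4  | pressure
5  | motion  
6  | humidity
7  | temp    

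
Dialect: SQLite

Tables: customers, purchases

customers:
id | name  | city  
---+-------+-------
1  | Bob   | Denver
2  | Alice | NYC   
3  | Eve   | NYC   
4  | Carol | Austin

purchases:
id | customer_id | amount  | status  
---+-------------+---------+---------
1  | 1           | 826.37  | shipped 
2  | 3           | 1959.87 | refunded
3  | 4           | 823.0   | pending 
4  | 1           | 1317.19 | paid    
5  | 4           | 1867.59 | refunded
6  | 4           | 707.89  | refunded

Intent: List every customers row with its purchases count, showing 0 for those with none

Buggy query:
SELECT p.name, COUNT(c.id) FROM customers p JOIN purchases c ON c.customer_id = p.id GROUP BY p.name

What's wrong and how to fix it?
Bug: INNER JOIN drops customers rows that have no matching purchases rows

Fix: Use LEFT JOIN so parents without children still appear (COUNT(c.id) gives 0)

Corrected query:
SELECT p.name, COUNT(c.id) FROM customers p LEFT JOIN purchases c ON c.customer_id = p.id GROUP BY p.name

Result:
name  | COUNT(c.id)
------+------------
Alice | 0          
Bob   | 2          
Carol | 3          
Eve   | 1          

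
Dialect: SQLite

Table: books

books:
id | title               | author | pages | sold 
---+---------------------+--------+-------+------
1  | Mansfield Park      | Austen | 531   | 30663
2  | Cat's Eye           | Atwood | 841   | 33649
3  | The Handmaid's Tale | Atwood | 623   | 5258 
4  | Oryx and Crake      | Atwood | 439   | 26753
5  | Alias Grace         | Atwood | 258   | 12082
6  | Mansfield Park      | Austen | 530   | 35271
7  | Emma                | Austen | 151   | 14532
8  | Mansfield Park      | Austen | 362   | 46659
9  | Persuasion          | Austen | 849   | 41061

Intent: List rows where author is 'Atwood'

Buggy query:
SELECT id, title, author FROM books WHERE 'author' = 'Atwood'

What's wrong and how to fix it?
Bug: 'author' in single quotes is a string literal, not the column; the comparison is literal-vs-literal and never true

Fix: Reference the column as author without single quotes

Corrected query:
SELECT id, title, author FROM books WHERE author = 'Atwood'

Result:
id | title               | author
---+---------------------+-------
2  | Cat's Eye           | Atwood
3  | The Handmaid's Tale | Atwood
4  | Oryx and Crake      | Atwood
5  | Alias Grace         | Atwood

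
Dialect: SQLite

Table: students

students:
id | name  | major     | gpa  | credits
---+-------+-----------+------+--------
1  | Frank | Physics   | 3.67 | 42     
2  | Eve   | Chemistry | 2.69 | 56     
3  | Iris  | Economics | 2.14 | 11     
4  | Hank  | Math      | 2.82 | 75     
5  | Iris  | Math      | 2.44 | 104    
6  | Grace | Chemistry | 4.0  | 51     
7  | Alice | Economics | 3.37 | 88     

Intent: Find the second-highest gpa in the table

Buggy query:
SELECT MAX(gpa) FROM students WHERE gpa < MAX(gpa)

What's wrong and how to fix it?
Bug: The inner MAX is an aggregate inside WHERE, which is not allowed

Fix: Compute the overall MAX in a subquery, then take MAX of rows below it

Corrected query:
SELECT MAX(gpa) FROM students WHERE gpa < (SELECT MAX(gpa) FROM students)

Result:
MAX(gpa)
--------
3.67    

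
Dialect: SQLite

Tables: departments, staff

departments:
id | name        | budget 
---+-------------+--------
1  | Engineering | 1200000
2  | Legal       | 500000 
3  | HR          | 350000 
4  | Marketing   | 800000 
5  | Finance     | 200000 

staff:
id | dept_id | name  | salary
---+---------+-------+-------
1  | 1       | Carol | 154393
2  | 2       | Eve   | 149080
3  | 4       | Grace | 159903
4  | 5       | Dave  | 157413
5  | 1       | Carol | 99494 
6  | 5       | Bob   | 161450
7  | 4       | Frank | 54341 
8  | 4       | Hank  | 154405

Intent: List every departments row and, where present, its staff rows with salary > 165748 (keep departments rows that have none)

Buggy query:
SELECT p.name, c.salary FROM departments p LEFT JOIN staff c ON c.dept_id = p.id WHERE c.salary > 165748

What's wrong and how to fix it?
Bug: Filtering c.salary in WHERE discards the NULL rows produced by LEFT JOIN, turning it into an inner join

Fix: Put 'c.salary > 165748' in the JOIN's ON clause instead of WHERE

Corrected query:
SELECT p.name, c.salary FROM departments p LEFT JOIN staff c ON c.dept_id = p.id AND c.salary > 165748

Result:
name        | salary
------------+-------
Engineering | NULL  
Legal       | NULL  
HR          | NULL  
Marketing   | NULL  
Finance     | NULL  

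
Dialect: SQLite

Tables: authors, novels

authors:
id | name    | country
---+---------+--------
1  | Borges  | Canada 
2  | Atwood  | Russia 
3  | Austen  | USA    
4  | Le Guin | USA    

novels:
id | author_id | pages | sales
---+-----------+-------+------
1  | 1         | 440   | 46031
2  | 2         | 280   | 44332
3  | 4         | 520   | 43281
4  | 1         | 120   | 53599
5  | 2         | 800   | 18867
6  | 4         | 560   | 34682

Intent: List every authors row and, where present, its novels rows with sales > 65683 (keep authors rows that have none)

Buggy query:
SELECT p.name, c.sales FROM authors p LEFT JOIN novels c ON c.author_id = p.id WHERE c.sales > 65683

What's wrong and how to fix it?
Bug: Filtering c.sales in WHERE discards the NULL rows produced by LEFT JOIN, turning it into an inner join

Fix: Move the right-table condition into the ON clause so unmatched parents are kept

Corrected query:
SELECT p.name, c.sales FROM authors p LEFT JOIN novels c ON c.author_id = p.id AND c.sales > 65683

Result:
name    | sales
--------+------
Borges  | NULL 
Atwood  | NULL 
Austen  | NULL 
Le Guin | NULL 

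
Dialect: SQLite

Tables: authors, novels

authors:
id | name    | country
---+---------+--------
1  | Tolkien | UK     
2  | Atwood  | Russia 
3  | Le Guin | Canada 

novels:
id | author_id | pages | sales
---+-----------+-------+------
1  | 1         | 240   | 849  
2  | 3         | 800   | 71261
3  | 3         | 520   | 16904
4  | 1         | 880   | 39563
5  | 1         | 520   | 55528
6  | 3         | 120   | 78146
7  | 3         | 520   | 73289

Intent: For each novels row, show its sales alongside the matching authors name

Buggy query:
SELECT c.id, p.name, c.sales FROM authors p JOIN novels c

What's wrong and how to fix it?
Bug: JOIN with no ON clause produces a cartesian product; every novels row pairs with every authors row

Fix: Add ON c.author_id = p.id to the JOIN

Corrected query:
SELECT c.id, p.name, c.sales FROM authors p JOIN novels c ON c.author_id = p.id

Result:
id | name    | sales
---+---------+------
1  | Tolkien | 849  
2  | Le Guin | 71261
3  | Le Guin | 16904
4  | Tolkien | 39563
5  | Tolkien | 55528
6  | Le Guin | 78146
7  | Le Guin | 73289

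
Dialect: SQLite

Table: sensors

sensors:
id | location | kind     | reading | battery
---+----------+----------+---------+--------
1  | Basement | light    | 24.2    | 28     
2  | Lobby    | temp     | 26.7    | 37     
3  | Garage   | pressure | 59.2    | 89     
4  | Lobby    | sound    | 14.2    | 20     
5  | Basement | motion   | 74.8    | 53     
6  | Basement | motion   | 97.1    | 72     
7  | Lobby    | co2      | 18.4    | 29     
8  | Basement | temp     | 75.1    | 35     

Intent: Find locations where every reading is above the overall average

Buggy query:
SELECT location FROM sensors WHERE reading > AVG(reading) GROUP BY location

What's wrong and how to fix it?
Bug: AVG() is an aggregate; it can't sit directly in WHERE

Fix: Compute the overall average in a scalar subquery and compare each group's MIN against it in HAVING

Corrected query:
SELECT location FROM sensors GROUP BY location HAVING MIN(reading) > (SELECT AVG(reading) FROM sensors)

Result:
location
--------
Garage  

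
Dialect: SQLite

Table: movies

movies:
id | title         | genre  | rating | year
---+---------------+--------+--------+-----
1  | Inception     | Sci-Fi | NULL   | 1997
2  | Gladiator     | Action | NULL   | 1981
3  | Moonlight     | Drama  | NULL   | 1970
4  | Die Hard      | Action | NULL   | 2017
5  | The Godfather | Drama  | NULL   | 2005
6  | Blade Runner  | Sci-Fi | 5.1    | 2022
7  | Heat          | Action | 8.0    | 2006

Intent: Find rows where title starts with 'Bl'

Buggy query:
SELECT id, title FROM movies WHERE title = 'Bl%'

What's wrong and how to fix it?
Bug: Wildcards only work with LIKE; '=' treats '%' as a literal character

Fix: Replace '=' with LIKE so 'Bl%' is treated as a pattern

Corrected query:
SELECT id, title FROM movies WHERE title LIKE 'Bl%'

Result:
id | title       
---+-------------
6  | Blade Runner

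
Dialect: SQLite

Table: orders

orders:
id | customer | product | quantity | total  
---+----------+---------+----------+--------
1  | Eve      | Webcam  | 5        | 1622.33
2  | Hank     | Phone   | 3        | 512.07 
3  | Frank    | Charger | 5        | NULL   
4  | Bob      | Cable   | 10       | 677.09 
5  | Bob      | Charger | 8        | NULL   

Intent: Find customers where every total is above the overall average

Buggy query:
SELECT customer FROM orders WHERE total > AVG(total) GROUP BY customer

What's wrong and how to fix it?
Bug: AVG() is an aggregate; it can't sit directly in WHERE

Fix: Use a subquery for AVG and a HAVING MIN(...) filter so the condition holds for every row in the group

Corrected query:
SELECT customer FROM orders GROUP BY customer HAVING MIN(total) > (SELECT AVG(total) FROM orders)

Result:
customer
--------
Eve     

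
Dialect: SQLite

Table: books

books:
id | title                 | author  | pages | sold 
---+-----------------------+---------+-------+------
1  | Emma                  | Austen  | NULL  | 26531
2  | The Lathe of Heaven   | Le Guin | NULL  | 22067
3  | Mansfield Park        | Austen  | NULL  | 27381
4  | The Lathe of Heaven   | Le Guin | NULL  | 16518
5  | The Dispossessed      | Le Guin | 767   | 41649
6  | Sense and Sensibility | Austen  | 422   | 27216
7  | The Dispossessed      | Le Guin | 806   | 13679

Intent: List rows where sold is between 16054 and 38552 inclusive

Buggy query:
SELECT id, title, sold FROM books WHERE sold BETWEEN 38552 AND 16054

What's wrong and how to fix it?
Bug: BETWEEN expects the lower bound first; with 38552 AND 16054 the range is empty

Fix: Write BETWEEN 16054 AND 38552

Corrected query:
SELECT id, title, sold FROM books WHERE sold BETWEEN 16054 AND 38552

Result:
id | title                 | sold 
---+-----------------------+------
1  | Emma                  | 26531
2  | The Lathe of Heaven   | 22067
3  | Mansfield Park        | 27381
4  | The Lathe of Heaven   | 16518
6  | Sense and Sensibility | 27216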